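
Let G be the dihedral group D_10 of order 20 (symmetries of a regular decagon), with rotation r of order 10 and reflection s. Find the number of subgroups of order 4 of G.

|G| = 20 and 4 | 20, so subgroups of order 4 are possible by Lagrange.
The subgroups of order 4 are: {e, r^5, r^2s, r^7s}; {e, r^5, r^3s, r^8s}; {e, r^5, r^4s, r^9s}; {e, r^5, s, r^5s}; … (5 in all).
So G has 5 subgroups of order 4.

5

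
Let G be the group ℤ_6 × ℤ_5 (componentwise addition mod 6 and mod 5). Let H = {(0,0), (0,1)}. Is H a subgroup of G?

No

(0,1) ∈ H but its inverse (0,4) ∉ H, so H is not a subgroup.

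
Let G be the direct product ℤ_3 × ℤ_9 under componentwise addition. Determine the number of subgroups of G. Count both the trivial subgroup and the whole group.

|G| = 27, so by Lagrange every subgroup order divides 27. Divisors: 1, 3, 9, 27.
Subgroups by order — order 1: 1; order 3: 4; order 9: 4; order 27: 1.
Total: 1 + 4 + 4 + 1 = 10.

10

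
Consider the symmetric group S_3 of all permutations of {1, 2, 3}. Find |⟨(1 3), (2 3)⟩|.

|⟨(1 3)⟩| = 2 and |⟨(2 3)⟩| = 2, so |H| is a multiple of lcm(2, 2) = 2 and divides |G| = 6.
Closing {(1 3), (2 3)} under the group operation gives all of G, so |H| = 6.

6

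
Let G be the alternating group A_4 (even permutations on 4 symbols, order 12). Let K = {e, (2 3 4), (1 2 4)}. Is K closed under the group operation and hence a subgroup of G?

(1 2 4) ∈ K but its inverse (1 4 2) ∉ K, so K is not a subgroup.

No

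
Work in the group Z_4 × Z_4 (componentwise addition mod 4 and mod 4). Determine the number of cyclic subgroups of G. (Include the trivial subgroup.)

10

A cyclic subgroup of order d is generated by each of its φ(d) elements of order d, so the cyclic subgroups of order d number (#elements of order d)/φ(d).
Cyclic subgroups by order — order 1: 1; order 2: 3; order 4: 6.
Total: 10.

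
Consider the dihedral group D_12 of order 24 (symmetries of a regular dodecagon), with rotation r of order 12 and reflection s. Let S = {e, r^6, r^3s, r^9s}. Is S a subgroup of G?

Yes

|S| = 4 divides |G| = 24, consistent with Lagrange.
S contains the identity, every element's inverse is in S, and S is closed under ·: it is a subgroup.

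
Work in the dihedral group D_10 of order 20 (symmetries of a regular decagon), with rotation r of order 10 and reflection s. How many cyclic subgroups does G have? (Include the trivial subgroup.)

14

A cyclic subgroup of order d is generated by each of its φ(d) elements of order d, so the cyclic subgroups of order d number (#elements of order d)/φ(d).
Cyclic subgroups by order — order 1: 1; order 2: 11; order 5: 1; order 10: 1.
Total: 14.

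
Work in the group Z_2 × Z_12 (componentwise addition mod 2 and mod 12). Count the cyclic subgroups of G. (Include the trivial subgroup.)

12

Each element a generates a cyclic subgroup ⟨a⟩; distinct elements may generate the same one (a cyclic group of order d has φ(d) generators).
Cyclic subgroups by order — order 1: 1; order 2: 3; order 3: 1; order 4: 2; order 6: 3; order 12: 2.
Total: 12.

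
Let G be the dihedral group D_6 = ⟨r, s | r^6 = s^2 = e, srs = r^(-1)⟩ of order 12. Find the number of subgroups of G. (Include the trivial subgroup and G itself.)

16

|G| = 12, so by Lagrange every subgroup order divides 12. Divisors: 1, 2, 3, 4, 6, 12.
Subgroups by order — order 1: 1; order 2: 7; order 3: 1; order 4: 3; order 6: 3; order 12: 1.
Total: 1 + 7 + 1 + 3 + 3 + 1 = 16.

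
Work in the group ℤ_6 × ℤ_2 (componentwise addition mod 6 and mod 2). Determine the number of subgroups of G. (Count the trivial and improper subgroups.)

10

|G| = 12, so by Lagrange every subgroup order divides 12. Divisors: 1, 2, 3, 4, 6, 12.
Subgroups by order — order 1: 1; order 2: 3; order 3: 1; order 4: 1; order 6: 3; order 12: 1.
Total: 1 + 3 + 1 + 1 + 3 + 1 = 10.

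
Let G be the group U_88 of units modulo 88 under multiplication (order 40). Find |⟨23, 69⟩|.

|⟨23⟩| = 2 and |⟨69⟩| = 10, so |H| is a multiple of lcm(2, 10) = 10 and divides |G| = 40.
Closing under the operation: H = {1, 3, 5, 9, 15, 23, 25, 27, 31, 37, 45, 47, 49, 53, 59, 67, 69, 71, 75, 81}, so |H| = 20.

20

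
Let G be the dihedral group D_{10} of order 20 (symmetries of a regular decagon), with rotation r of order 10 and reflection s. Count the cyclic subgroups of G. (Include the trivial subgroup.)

Group the elements of G by the cyclic subgroup they generate; each cyclic subgroup of order d accounts for φ(d) elements.
Cyclic subgroups by order — order 1: 1; order 2: 11; order 5: 1; order 10: 1.
Total: 14.

14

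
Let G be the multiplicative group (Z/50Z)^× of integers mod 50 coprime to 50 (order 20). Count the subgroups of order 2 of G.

1

|G| = 20 and 2 | 20, so subgroups of order 2 are possible by Lagrange.
The subgroups of order 2 are: {1, 49}.
So G has 1 subgroup of order 2.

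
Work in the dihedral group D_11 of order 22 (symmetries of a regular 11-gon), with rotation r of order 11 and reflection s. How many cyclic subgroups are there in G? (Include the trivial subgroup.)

13

A cyclic subgroup of order d is generated by each of its φ(d) elements of order d, so the cyclic subgroups of order d number (#elements of order d)/φ(d).
Cyclic subgroups by order — order 1: 1; order 2: 11; order 11: 1.
Total: 13.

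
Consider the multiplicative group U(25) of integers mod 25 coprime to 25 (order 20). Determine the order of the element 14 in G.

Compute successive powers of 14 mod 25: 14, 21, 19, 16, 24, 11, 4, 6, …; 14^10 ≡ 1 (mod 25).
So |⟨14⟩| = 10.

10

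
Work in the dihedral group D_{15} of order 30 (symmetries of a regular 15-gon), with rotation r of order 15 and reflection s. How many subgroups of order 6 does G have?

5

|G| = 30 and 6 | 30, so subgroups of order 6 are possible by Lagrange.
The subgroups of order 6 are: {e, r^5, r^10, s, r^5s, r^10s}; {e, r^5, r^10, rs, r^6s, r^11s}; {e, r^5, r^10, r^2s, r^7s, r^12s}; {e, r^5, r^10, r^3s, r^8s, r^13s}; … (5 in all).
So G has 5 subgroups of order 6.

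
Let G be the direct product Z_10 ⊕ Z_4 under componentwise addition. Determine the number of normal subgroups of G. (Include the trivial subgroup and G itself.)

G is abelian, so every subgroup is normal.
G has 16 subgroups in total, hence 16 normal subgroups.

16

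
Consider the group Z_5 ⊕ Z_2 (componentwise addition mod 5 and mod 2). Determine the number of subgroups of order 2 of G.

|G| = 10 and 2 | 10, so subgroups of order 2 are possible by Lagrange.
The subgroups of order 2 are: {(0,0), (0,1)}.
So G has 1 subgroup of order 2.

1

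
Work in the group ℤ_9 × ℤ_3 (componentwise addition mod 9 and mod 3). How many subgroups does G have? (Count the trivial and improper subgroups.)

|G| = 27, so by Lagrange every subgroup order divides 27. Divisors: 1, 3, 9, 27.
Subgroups by order — order 1: 1; order 3: 4; order 9: 4; order 27: 1.
Total: 1 + 4 + 4 + 1 = 10.

10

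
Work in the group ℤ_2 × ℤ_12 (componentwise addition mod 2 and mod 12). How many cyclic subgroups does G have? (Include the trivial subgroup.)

Group the elements of G by the cyclic subgroup they generate; each cyclic subgroup of order d accounts for φ(d) elements.
Cyclic subgroups by order — order 1: 1; order 2: 3; order 3: 1; order 4: 2; order 6: 3; order 12: 2.
Total: 12.

12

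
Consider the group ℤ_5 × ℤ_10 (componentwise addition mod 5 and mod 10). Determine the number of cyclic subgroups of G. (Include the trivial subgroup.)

14

Group the elements of G by the cyclic subgroup they generate; each cyclic subgroup of order d accounts for φ(d) elements.
Cyclic subgroups by order — order 1: 1; order 2: 1; order 5: 6; order 10: 6.
Total: 14.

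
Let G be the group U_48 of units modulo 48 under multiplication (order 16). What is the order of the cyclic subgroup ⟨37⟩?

4

Compute successive powers of 37 mod 48: 37, 25, 13, 1; 37^4 ≡ 1 (mod 48).
So |⟨37⟩| = 4.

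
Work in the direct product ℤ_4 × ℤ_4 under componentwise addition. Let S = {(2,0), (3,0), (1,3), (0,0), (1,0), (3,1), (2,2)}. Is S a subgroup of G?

|S| = 7 does not divide |G| = 16, so by Lagrange S is not a subgroup.

No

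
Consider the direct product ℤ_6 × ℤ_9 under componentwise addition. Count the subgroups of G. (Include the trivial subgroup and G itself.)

|G| = 54, so by Lagrange every subgroup order divides 54. Divisors: 1, 2, 3, 6, 9, 18, 27, 54.
Subgroups by order — order 1: 1; order 2: 1; order 3: 4; order 6: 4; order 9: 4; order 18: 4; order 27: 1; order 54: 1.
Total: 1 + 1 + 4 + 4 + 4 + 4 + 1 + 1 = 20.

20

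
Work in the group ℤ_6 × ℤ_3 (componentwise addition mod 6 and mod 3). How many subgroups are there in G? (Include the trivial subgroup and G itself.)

12

|G| = 18, so by Lagrange every subgroup order divides 18. Divisors: 1, 2, 3, 6, 9, 18.
Subgroups by order — order 1: 1; order 2: 1; order 3: 4; order 6: 4; order 9: 1; order 18: 1.
Total: 1 + 1 + 4 + 4 + 1 + 1 = 12.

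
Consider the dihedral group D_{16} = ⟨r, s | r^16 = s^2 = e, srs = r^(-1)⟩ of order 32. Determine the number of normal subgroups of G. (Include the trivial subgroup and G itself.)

G has 36 subgroups. Checking conjugation-invariance by order — order 1: 1/1 normal; order 2: 1/17 normal; order 4: 1/9 normal; order 8: 1/5 normal; order 16: 3/3 normal; order 32: 1/1 normal.
Total normal subgroups: 8.

8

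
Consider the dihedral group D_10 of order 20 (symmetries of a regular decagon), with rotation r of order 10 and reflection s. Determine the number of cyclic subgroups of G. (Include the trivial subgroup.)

Group the elements of G by the cyclic subgroup they generate; each cyclic subgroup of order d accounts for φ(d) elements.
Cyclic subgroups by order — order 1: 1; order 2: 11; order 5: 1; order 10: 1.
Total: 14.

14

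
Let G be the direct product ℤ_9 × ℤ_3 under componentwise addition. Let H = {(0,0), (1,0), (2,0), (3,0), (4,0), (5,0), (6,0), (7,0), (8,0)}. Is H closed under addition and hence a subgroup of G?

Yes

|H| = 9 divides |G| = 27, consistent with Lagrange.
H contains the identity, every element's inverse is in H, and H is closed under +: it is a subgroup.
In fact H = ⟨(4,0)⟩.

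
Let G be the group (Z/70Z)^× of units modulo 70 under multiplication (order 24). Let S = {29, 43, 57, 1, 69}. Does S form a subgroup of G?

|S| = 5 does not divide |G| = 24, so by Lagrange S is not a subgroup.

No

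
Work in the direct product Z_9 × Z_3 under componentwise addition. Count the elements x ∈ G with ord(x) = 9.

18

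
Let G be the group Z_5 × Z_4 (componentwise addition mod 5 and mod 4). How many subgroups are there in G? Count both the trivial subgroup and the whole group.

6

|G| = 20, so by Lagrange every subgroup order divides 20. Divisors: 1, 2, 4, 5, 10, 20.
Subgroups by order — order 1: 1; order 2: 1; order 4: 1; order 5: 1; order 10: 1; order 20: 1.
Total: 1 + 1 + 1 + 1 + 1 + 1 = 6.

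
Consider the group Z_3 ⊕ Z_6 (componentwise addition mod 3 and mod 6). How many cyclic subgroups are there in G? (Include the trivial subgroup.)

10

Each element a generates a cyclic subgroup ⟨a⟩; distinct elements may generate the same one (a cyclic group of order d has φ(d) generators).
Cyclic subgroups by order — order 1: 1; order 2: 1; order 3: 4; order 6: 4.
Total: 10.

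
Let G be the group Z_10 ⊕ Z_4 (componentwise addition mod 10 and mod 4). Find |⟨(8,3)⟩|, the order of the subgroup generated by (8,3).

The order of (8,3) in Z_10 × Z_4 is lcm(ord(8) in Z_10, ord(3) in Z_4).
ord(8) = 5 and ord(3) = 4, so |⟨(8,3)⟩| = lcm(5, 4) = 20.

20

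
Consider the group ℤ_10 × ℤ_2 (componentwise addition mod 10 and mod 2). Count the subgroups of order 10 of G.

|G| = 20 and 10 | 20, so subgroups of order 10 are possible by Lagrange.
The subgroups of order 10 are: {(0,0), (0,1), (2,0), (2,1), (4,0), (4,1), (6,0), (6,1), (8,0), (8,1)}; {(0,0), (1,0), (2,0), (3,0), (4,0), (5,0), (6,0), (7,0), (8,0), (9,0)}; {(0,0), (1,1), (2,0), (3,1), (4,0), (5,1), (6,0), (7,1), (8,0), (9,1)}.
So G has 3 subgroups of order 10.

3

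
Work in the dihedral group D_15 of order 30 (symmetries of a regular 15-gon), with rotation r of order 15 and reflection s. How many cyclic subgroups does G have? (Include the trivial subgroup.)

A cyclic subgroup of order d is generated by each of its φ(d) elements of order d, so the cyclic subgroups of order d number (#elements of order d)/φ(d).
Cyclic subgroups by order — order 1: 1; order 2: 15; order 3: 1; order 5: 1; order 15: 1.
Total: 19.

19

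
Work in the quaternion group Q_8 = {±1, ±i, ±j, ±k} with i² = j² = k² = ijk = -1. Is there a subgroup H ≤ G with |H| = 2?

Yes

2 | 8. A subgroup of order 2 is {1, -1}.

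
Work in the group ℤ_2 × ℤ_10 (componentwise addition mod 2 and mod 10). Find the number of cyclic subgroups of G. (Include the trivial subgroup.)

8

A cyclic subgroup of order d is generated by each of its φ(d) elements of order d, so the cyclic subgroups of order d number (#elements of order d)/φ(d).
Cyclic subgroups by order — order 1: 1; order 2: 3; order 5: 1; order 10: 3.
Total: 8.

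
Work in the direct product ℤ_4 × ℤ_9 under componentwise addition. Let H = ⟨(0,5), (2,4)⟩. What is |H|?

18

|⟨(0,5)⟩| = 9 and |⟨(2,4)⟩| = 18, so |H| is a multiple of lcm(9, 18) = 18 and divides |G| = 36.
Closing under the operation: H = {(0,0), (0,1), (0,2), (0,3), (0,4), (0,5), (0,6), (0,7), (0,8), (2,0), (2,1), (2,2), (2,3), (2,4), (2,5), (2,6), (2,7), (2,8)}, so |H| = 18.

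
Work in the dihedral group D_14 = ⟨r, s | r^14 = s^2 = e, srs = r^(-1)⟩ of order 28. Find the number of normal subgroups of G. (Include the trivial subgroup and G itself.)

G has 28 subgroups. Checking conjugation-invariance by order — order 1: 1/1 normal; order 2: 1/15 normal; order 4: 0/7 normal; order 7: 1/1 normal; order 14: 3/3 normal; order 28: 1/1 normal.
Total normal subgroups: 7.

7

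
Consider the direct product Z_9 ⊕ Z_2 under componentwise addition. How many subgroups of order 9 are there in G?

|G| = 18 and 9 | 18, so subgroups of order 9 are possible by Lagrange.
The subgroups of order 9 are: {(0,0), (1,0), (2,0), (3,0), (4,0), (5,0), (6,0), (7,0), (8,0)}.
So G has 1 subgroup of order 9.

1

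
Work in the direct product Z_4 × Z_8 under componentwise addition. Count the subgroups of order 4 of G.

|G| = 32 and 4 | 32, so subgroups of order 4 are possible by Lagrange.
The subgroups of order 4 are: {(0,0), (0,2), (0,4), (0,6)}; {(0,0), (0,4), (2,0), (2,4)}; {(0,0), (0,4), (2,2), (2,6)}; {(0,0), (1,0), (2,0), (3,0)}; … (7 in all).
So G has 7 subgroups of order 4.

7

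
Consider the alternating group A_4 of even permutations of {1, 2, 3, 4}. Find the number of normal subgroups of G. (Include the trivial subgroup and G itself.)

3

G has 10 subgroups. Checking conjugation-invariance by order — order 1: 1/1 normal; order 2: 0/3 normal; order 3: 0/4 normal; order 4: 1/1 normal; order 12: 1/1 normal.
Total normal subgroups: 3.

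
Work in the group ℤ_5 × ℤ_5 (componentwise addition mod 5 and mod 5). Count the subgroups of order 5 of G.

6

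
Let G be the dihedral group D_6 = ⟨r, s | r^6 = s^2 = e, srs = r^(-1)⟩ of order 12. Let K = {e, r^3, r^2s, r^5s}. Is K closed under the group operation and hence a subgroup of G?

|K| = 4 divides |G| = 12, consistent with Lagrange.
K contains the identity, every element's inverse is in K, and K is closed under ·: it is a subgroup.

Yes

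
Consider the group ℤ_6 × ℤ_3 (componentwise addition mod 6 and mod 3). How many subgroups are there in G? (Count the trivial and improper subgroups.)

12

|G| = 18, so by Lagrange every subgroup order divides 18. Divisors: 1, 2, 3, 6, 9, 18.
Subgroups by order — order 1: 1; order 2: 1; order 3: 4; order 6: 4; order 9: 1; order 18: 1.
Total: 1 + 1 + 4 + 4 + 1 + 1 = 12.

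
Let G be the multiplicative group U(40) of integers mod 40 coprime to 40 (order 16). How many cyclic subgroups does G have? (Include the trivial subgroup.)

12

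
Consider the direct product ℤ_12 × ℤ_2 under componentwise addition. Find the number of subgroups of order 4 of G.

3

|G| = 24 and 4 | 24, so subgroups of order 4 are possible by Lagrange.
The subgroups of order 4 are: {(0,0), (0,1), (6,0), (6,1)}; {(0,0), (3,0), (6,0), (9,0)}; {(0,0), (3,1), (6,0), (9,1)}.
So G has 3 subgroups of order 4.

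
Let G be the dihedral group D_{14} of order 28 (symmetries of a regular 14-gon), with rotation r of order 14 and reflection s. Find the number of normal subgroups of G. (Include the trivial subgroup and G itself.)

G has 28 subgroups. Checking conjugation-invariance by order — order 1: 1/1 normal; order 2: 1/15 normal; order 4: 0/7 normal; order 7: 1/1 normal; order 14: 3/3 normal; order 28: 1/1 normal.
Total normal subgroups: 7.

7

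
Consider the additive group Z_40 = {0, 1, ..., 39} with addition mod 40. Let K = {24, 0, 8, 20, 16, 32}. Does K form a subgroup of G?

|K| = 6 does not divide |G| = 40, so by Lagrange K is not a subgroup.

No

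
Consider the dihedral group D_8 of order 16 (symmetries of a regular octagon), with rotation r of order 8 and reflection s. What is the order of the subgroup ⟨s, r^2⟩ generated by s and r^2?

8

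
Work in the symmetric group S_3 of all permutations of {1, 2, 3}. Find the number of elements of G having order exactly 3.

2

The elements of order 3 are: (1 2 3), (1 3 2).
That's 2.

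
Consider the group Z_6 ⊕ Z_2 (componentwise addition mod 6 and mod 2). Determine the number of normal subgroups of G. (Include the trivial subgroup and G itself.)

10

G is abelian, so every subgroup is normal.
G has 10 subgroups in total, hence 10 normal subgroups.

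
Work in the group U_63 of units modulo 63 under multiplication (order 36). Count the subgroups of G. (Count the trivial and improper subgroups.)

|G| = 36, so by Lagrange every subgroup order divides 36. Divisors: 1, 2, 3, 4, 6, 9, 12, 18, 36.
Subgroups by order — order 1: 1; order 2: 3; order 3: 4; order 4: 1; order 6: 12; order 9: 1; order 12: 4; order 18: 3; order 36: 1.
Total: 1 + 3 + 4 + 1 + 12 + 1 + 4 + 3 + 1 = 30.

30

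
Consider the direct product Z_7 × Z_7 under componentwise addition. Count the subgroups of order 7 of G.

|G| = 49 and 7 | 49, so subgroups of order 7 are possible by Lagrange.
The subgroups of order 7 are: {(0,0), (0,1), (0,2), (0,3), (0,4), (0,5), (0,6)}; {(0,0), (1,0), (2,0), (3,0), (4,0), (5,0), (6,0)}; {(0,0), (1,1), (2,2), (3,3), (4,4), (5,5), (6,6)}; {(0,0), (1,2), (2,4), (3,6), (4,1), (5,3), (6,5)}; … (8 in all).
So G has 8 subgroups of order 7.

8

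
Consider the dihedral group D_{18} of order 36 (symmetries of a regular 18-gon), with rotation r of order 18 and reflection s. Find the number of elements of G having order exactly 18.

The elements of order 18 are: r, r^5, r^7, r^11, r^13, r^17.
That's 6.

6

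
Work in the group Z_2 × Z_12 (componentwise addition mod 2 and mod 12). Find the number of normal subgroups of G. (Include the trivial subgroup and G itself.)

G is abelian, so every subgroup is normal.
G has 16 subgroups in total, hence 16 normal subgroups.

16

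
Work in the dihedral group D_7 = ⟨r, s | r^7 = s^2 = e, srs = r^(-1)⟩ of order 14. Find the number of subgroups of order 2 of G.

7

|G| = 14 and 2 | 14, so subgroups of order 2 are possible by Lagrange.
The subgroups of order 2 are: {e, r^2s}; {e, r^3s}; {e, r^4s}; {e, r^5s}; … (7 in all).
So G has 7 subgroups of order 2.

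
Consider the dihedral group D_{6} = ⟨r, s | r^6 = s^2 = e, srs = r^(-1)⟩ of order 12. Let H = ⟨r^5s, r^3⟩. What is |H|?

|⟨r^5s⟩| = 2 and |⟨r^3⟩| = 2, so |H| is a multiple of lcm(2, 2) = 2 and divides |G| = 12.
Closing under the operation: H = {e, r^3, r^2s, r^5s}, so |H| = 4.

4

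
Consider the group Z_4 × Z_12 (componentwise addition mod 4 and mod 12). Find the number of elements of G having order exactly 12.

24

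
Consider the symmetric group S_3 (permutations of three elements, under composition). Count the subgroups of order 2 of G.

3

|G| = 6 and 2 | 6, so subgroups of order 2 are possible by Lagrange.
The subgroups of order 2 are: {e, (1 2)}; {e, (1 3)}; {e, (2 3)}.
So G has 3 subgroups of order 2.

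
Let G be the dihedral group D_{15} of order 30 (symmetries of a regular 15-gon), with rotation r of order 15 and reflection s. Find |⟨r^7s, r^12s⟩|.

|⟨r^7s⟩| = 2 and |⟨r^12s⟩| = 2, so |H| is a multiple of lcm(2, 2) = 2 and divides |G| = 30.
Closing under the operation: H = {e, r^5, r^10, r^2s, r^7s, r^12s}, so |H| = 6.

6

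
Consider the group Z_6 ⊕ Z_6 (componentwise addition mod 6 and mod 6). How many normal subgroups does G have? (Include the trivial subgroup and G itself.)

30

G is abelian, so every subgroup is normal.
G has 30 subgroups in total, hence 30 normal subgroups.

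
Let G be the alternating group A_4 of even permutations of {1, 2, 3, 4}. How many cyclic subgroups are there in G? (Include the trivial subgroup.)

8

Each element a generates a cyclic subgroup ⟨a⟩; distinct elements may generate the same one (a cyclic group of order d has φ(d) generators).
Cyclic subgroups by order — order 1: 1; order 2: 3; order 3: 4.
Total: 8.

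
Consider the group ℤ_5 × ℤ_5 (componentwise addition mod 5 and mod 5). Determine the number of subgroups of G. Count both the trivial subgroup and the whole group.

8

|G| = 25, so by Lagrange every subgroup order divides 25. Divisors: 1, 5, 25.
Subgroups by order — order 1: 1; order 5: 6; order 25: 1.
Total: 1 + 6 + 1 = 8.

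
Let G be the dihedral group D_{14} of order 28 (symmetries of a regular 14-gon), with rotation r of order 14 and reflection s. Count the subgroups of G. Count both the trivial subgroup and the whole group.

28

|G| = 28, so by Lagrange every subgroup order divides 28. Divisors: 1, 2, 4, 7, 14, 28.
Subgroups by order — order 1: 1; order 2: 15; order 4: 7; order 7: 1; order 14: 3; order 28: 1.
Total: 1 + 15 + 7 + 1 + 3 + 1 = 28.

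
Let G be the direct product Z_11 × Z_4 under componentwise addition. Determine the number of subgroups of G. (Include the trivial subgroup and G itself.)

6

|G| = 44, so by Lagrange every subgroup order divides 44. Divisors: 1, 2, 4, 11, 22, 44.
Subgroups by order — order 1: 1; order 2: 1; order 4: 1; order 11: 1; order 22: 1; order 44: 1.
Total: 1 + 1 + 1 + 1 + 1 + 1 = 6.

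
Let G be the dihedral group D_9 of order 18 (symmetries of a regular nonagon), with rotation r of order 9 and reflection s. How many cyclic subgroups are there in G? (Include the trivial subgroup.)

A cyclic subgroup of order d is generated by each of its φ(d) elements of order d, so the cyclic subgroups of order d number (#elements of order d)/φ(d).
Cyclic subgroups by order — order 1: 1; order 2: 9; order 3: 1; order 9: 1.
Total: 12.

12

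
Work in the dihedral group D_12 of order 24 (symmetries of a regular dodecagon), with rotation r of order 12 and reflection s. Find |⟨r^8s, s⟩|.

|⟨r^8s⟩| = 2 and |⟨s⟩| = 2, so |H| is a multiple of lcm(2, 2) = 2 and divides |G| = 24.
Closing under the operation: H = {e, r^4, r^8, s, r^4s, r^8s}, so |H| = 6.

6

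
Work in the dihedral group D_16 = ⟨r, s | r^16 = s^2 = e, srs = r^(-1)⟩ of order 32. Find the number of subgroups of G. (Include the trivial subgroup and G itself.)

|G| = 32, so by Lagrange every subgroup order divides 32. Divisors: 1, 2, 4, 8, 16, 32.
Subgroups by order — order 1: 1; order 2: 17; order 4: 9; order 8: 5; order 16: 3; order 32: 1.
Total: 1 + 17 + 9 + 5 + 3 + 1 = 36.

36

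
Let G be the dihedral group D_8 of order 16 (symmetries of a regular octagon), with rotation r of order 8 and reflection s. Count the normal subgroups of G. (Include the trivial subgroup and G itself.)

7

G has 19 subgroups. Checking conjugation-invariance by order — order 1: 1/1 normal; order 2: 1/9 normal; order 4: 1/5 normal; order 8: 3/3 normal; order 16: 1/1 normal.
Total normal subgroups: 7.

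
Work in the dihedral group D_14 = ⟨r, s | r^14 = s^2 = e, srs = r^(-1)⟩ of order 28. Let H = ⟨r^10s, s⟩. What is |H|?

|⟨r^10s⟩| = 2 and |⟨s⟩| = 2, so |H| is a multiple of lcm(2, 2) = 2 and divides |G| = 28.
Closing under the operation: H = {e, r^2, r^4, r^6, r^8, r^10, r^12, s, r^2s, r^4s, r^6s, r^8s, r^10s, r^12s}, so |H| = 14.

14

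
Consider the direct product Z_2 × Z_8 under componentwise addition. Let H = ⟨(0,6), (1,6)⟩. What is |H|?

|⟨(0,6)⟩| = 4 and |⟨(1,6)⟩| = 4, so |H| is a multiple of lcm(4, 4) = 4 and divides |G| = 16.
Closing under the operation: H = {(0,0), (0,2), (0,4), (0,6), (1,0), (1,2), (1,4), (1,6)}, so |H| = 8.

8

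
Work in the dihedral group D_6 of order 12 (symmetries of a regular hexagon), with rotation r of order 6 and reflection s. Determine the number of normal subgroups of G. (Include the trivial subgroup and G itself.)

G has 16 subgroups. Checking conjugation-invariance by order — order 1: 1/1 normal; order 2: 1/7 normal; order 3: 1/1 normal; order 4: 0/3 normal; order 6: 3/3 normal; order 12: 1/1 normal.
Total normal subgroups: 7.

7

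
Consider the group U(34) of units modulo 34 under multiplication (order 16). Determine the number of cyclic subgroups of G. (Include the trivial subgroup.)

5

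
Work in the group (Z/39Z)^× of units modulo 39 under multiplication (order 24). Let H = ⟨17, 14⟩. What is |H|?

|⟨17⟩| = 6 and |⟨14⟩| = 2, so |H| is a multiple of lcm(6, 2) = 6 and divides |G| = 24.
Closing under the operation: H = {1, 4, 10, 14, 16, 17, 22, 23, 25, 29, 35, 38}, so |H| = 12.

12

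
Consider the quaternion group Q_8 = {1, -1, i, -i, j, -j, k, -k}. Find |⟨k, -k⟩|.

|⟨k⟩| = 4 and |⟨-k⟩| = 4, so |H| is a multiple of lcm(4, 4) = 4 and divides |G| = 8.
Closing under the operation: H = {1, -1, k, -k}, so |H| = 4.

4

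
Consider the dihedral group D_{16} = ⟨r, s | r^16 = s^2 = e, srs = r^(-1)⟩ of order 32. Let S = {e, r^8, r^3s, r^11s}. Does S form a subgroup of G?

Yes

|S| = 4 divides |G| = 32, consistent with Lagrange.
S contains the identity, every element's inverse is in S, and S is closed under ·: it is a subgroup.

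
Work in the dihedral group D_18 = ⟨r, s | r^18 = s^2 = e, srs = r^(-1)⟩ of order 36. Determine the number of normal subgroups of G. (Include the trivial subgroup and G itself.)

G has 45 subgroups. Checking conjugation-invariance by order — order 1: 1/1 normal; order 2: 1/19 normal; order 3: 1/1 normal; order 4: 0/9 normal; order 6: 1/7 normal; order 9: 1/1 normal; order 12: 0/3 normal; order 18: 3/3 normal; order 36: 1/1 normal.
Total normal subgroups: 9.

9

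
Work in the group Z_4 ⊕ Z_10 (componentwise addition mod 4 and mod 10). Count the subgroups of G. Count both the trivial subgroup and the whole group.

|G| = 40, so by Lagrange every subgroup order divides 40. Divisors: 1, 2, 4, 5, 8, 10, 20, 40.
Subgroups by order — order 1: 1; order 2: 3; order 4: 3; order 5: 1; order 8: 1; order 10: 3; order 20: 3; order 40: 1.
Total: 1 + 3 + 3 + 1 + 1 + 3 + 3 + 1 = 16.

16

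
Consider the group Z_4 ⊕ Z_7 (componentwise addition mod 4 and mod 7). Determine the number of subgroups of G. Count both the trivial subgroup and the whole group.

6

|G| = 28, so by Lagrange every subgroup order divides 28. Divisors: 1, 2, 4, 7, 14, 28.
Subgroups by order — order 1: 1; order 2: 1; order 4: 1; order 7: 1; order 14: 1; order 28: 1.
Total: 1 + 1 + 1 + 1 + 1 + 1 = 6.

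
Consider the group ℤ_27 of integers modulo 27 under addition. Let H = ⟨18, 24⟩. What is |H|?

9

|⟨18⟩| = 3 and |⟨24⟩| = 9, so |H| is a multiple of lcm(3, 9) = 9 and divides |G| = 27.
Closing under the operation: H = {0, 3, 6, 9, 12, 15, 18, 21, 24}, so |H| = 9.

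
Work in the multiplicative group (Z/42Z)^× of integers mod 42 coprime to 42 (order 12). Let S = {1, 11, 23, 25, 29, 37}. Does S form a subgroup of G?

Yes

|S| = 6 divides |G| = 12, consistent with Lagrange.
S contains the identity, every element's inverse is in S, and S is closed under ·: it is a subgroup.
In fact S = ⟨23⟩.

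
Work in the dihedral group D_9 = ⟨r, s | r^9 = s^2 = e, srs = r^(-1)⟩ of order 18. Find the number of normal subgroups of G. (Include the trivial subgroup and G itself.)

G has 16 subgroups. Checking conjugation-invariance by order — order 1: 1/1 normal; order 2: 0/9 normal; order 3: 1/1 normal; order 6: 0/3 normal; order 9: 1/1 normal; order 18: 1/1 normal.
Total normal subgroups: 4.

4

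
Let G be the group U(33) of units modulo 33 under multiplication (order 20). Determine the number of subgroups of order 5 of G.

1

|G| = 20 and 5 | 20, so subgroups of order 5 are possible by Lagrange.
The subgroups of order 5 are: {1, 4, 16, 25, 31}.
So G has 1 subgroup of order 5.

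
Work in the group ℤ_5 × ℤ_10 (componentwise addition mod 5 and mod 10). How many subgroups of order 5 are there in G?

|G| = 50 and 5 | 50, so subgroups of order 5 are possible by Lagrange.
The subgroups of order 5 are: {(0,0), (0,2), (0,4), (0,6), (0,8)}; {(0,0), (1,0), (2,0), (3,0), (4,0)}; {(0,0), (1,2), (2,4), (3,6), (4,8)}; {(0,0), (1,4), (2,8), (3,2), (4,6)}; … (6 in all).
So G has 6 subgroups of order 5.

6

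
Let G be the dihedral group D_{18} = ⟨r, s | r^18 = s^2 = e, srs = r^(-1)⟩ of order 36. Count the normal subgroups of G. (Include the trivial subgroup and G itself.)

9

G has 45 subgroups. Checking conjugation-invariance by order — order 1: 1/1 normal; order 2: 1/19 normal; order 3: 1/1 normal; order 4: 0/9 normal; order 6: 1/7 normal; order 9: 1/1 normal; order 12: 0/3 normal; order 18: 3/3 normal; order 36: 1/1 normal.
Total normal subgroups: 9.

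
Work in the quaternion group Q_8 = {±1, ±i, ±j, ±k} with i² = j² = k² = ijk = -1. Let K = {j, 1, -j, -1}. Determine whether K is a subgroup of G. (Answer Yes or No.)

|K| = 4 divides |G| = 8, consistent with Lagrange.
K contains the identity, every element's inverse is in K, and K is closed under ·: it is a subgroup.
In fact K = ⟨j⟩.

Yes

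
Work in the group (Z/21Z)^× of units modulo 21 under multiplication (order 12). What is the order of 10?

6

Compute successive powers of 10 mod 21: 10, 16, 13, 4, 19, 1; 10^6 ≡ 1 (mod 21).
So |⟨10⟩| = 6.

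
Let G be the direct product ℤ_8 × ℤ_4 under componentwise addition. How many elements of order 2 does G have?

An element (a,b) has order lcm(ord(a), ord(b)); count pairs with lcm equal to 2.
Enumerating gives 3 such elements.

3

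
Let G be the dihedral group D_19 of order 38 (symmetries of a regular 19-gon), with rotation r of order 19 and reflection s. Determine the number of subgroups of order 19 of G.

1

|G| = 38 and 19 | 38, so subgroups of order 19 are possible by Lagrange.
The subgroups of order 19 are: {e, r, r^2, r^3, r^4, r^5, r^6, r^7, r^8, r^9, r^10, r^11, r^12, r^13, r^14, r^15, r^16, r^17, r^18}.
So G has 1 subgroup of order 19.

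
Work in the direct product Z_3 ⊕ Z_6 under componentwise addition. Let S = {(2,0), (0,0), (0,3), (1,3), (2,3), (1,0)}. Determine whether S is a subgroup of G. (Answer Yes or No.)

Yes

|S| = 6 divides |G| = 18, consistent with Lagrange.
S contains the identity, every element's inverse is in S, and S is closed under +: it is a subgroup.
In fact S = ⟨(2,3)⟩.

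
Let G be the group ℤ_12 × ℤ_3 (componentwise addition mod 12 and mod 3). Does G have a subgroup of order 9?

Yes

9 | 36. A subgroup of order 9 is {(0,0), (0,1), (0,2), (4,0), (4,1), (4,2), (8,0), (8,1), (8,2)}.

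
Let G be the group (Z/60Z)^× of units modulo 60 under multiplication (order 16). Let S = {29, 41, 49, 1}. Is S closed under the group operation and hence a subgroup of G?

|S| = 4 divides |G| = 16, consistent with Lagrange.
S contains the identity, every element's inverse is in S, and S is closed under ·: it is a subgroup.

Yes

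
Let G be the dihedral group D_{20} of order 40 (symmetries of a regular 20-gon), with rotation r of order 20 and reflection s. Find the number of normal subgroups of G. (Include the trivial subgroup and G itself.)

9

G has 48 subgroups. Checking conjugation-invariance by order — order 1: 1/1 normal; order 2: 1/21 normal; order 4: 1/11 normal; order 5: 1/1 normal; order 8: 0/5 normal; order 10: 1/5 normal; order 20: 3/3 normal; order 40: 1/1 normal.
Total normal subgroups: 9.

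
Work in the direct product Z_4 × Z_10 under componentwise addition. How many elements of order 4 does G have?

4

An element (a,b) has order lcm(ord(a), ord(b)); count pairs with lcm equal to 4.
Enumerating gives 4 such elements.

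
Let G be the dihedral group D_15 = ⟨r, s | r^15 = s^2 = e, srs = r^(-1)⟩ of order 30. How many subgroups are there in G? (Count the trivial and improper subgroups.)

|G| = 30, so by Lagrange every subgroup order divides 30. Divisors: 1, 2, 3, 5, 6, 10, 15, 30.
Subgroups by order — order 1: 1; order 2: 15; order 3: 1; order 5: 1; order 6: 5; order 10: 3; order 15: 1; order 30: 1.
Total: 1 + 15 + 1 + 1 + 5 + 3 + 1 + 1 = 28.

28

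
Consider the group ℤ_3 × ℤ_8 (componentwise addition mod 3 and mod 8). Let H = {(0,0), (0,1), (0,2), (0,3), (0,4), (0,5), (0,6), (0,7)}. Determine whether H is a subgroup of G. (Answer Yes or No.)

Yes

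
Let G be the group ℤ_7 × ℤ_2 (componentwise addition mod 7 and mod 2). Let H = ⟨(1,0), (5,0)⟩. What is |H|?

7

|⟨(1,0)⟩| = 7 and |⟨(5,0)⟩| = 7, so |H| is a multiple of lcm(7, 7) = 7 and divides |G| = 14.
Closing under the operation: H = {(0,0), (1,0), (2,0), (3,0), (4,0), (5,0), (6,0)}, so |H| = 7.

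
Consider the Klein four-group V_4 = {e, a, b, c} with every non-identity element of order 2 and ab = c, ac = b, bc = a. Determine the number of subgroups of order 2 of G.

|G| = 4 and 2 | 4, so subgroups of order 2 are possible by Lagrange.
The subgroups of order 2 are: {e, a}; {e, b}; {e, c}.
So G has 3 subgroups of order 2.

3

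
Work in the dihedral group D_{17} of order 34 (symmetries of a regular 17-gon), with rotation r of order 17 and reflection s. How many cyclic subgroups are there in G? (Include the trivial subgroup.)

19

A cyclic subgroup of order d is generated by each of its φ(d) elements of order d, so the cyclic subgroups of order d number (#elements of order d)/φ(d).
Cyclic subgroups by order — order 1: 1; order 2: 17; order 17: 1.
Total: 19.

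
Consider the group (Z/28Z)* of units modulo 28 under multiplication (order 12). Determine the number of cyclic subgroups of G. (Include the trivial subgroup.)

8

Group the elements of G by the cyclic subgroup they generate; each cyclic subgroup of order d accounts for φ(d) elements.
Cyclic subgroups by order — order 1: 1; order 2: 3; order 3: 1; order 6: 3.
Total: 8.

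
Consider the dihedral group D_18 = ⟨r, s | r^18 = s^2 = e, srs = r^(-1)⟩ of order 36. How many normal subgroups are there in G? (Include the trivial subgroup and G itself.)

9

G has 45 subgroups. Checking conjugation-invariance by order — order 1: 1/1 normal; order 2: 1/19 normal; order 3: 1/1 normal; order 4: 0/9 normal; order 6: 1/7 normal; order 9: 1/1 normal; order 12: 0/3 normal; order 18: 3/3 normal; order 36: 1/1 normal.
Total normal subgroups: 9.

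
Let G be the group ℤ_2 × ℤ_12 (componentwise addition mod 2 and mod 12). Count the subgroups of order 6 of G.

|G| = 24 and 6 | 24, so subgroups of order 6 are possible by Lagrange.
The subgroups of order 6 are: {(0,0), (0,2), (0,4), (0,6), (0,8), (0,10)}; {(0,0), (0,4), (0,8), (1,0), (1,4), (1,8)}; {(0,0), (0,4), (0,8), (1,2), (1,6), (1,10)}.
So G has 3 subgroups of order 6.

3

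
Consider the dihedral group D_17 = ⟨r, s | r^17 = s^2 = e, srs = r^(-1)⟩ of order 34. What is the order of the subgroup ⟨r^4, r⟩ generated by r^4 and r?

17

|⟨r^4⟩| = 17 and |⟨r⟩| = 17, so |H| is a multiple of lcm(17, 17) = 17 and divides |G| = 34.
Closing under the operation: H = {e, r, r^2, r^3, r^4, r^5, r^6, r^7, r^8, r^9, r^10, r^11, r^12, r^13, r^14, r^15, r^16}, so |H| = 17.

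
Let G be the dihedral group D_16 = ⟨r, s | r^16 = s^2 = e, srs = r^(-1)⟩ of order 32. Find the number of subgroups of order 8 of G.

|G| = 32 and 8 | 32, so subgroups of order 8 are possible by Lagrange.
The subgroups of order 8 are: {e, r^2, r^4, r^6, r^8, r^10, r^12, r^14}; {e, r^4, r^8, r^12, r^2s, r^6s, r^10s, r^14s}; {e, r^4, r^8, r^12, r^3s, r^7s, r^11s, r^15s}; {e, r^4, r^8, r^12, s, r^4s, r^8s, r^12s}; … (5 in all).
So G has 5 subgroups of order 8.

5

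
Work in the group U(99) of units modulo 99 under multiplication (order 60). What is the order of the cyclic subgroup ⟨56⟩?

6

Compute successive powers of 56 mod 99: 56, 67, 89, 34, 23, 1; 56^6 ≡ 1 (mod 99).
So |⟨56⟩| = 6.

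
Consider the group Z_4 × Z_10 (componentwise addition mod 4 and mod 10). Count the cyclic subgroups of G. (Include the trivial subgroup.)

12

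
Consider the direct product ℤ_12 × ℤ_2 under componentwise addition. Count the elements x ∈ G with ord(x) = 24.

An element (a,b) has order lcm(ord(a), ord(b)); count pairs with lcm equal to 24.
Enumerating gives 0 such elements.

0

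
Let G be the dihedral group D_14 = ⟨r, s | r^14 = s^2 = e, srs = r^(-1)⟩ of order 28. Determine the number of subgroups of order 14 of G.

3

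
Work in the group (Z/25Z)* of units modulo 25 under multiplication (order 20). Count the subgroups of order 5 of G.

1

|G| = 20 and 5 | 20, so subgroups of order 5 are possible by Lagrange.
The subgroups of order 5 are: {1, 6, 11, 16, 21}.
So G has 1 subgroup of order 5.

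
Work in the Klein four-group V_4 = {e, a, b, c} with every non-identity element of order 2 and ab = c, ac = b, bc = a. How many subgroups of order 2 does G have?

|G| = 4 and 2 | 4, so subgroups of order 2 are possible by Lagrange.
The subgroups of order 2 are: {e, a}; {e, b}; {e, c}.
So G has 3 subgroups of order 2.

3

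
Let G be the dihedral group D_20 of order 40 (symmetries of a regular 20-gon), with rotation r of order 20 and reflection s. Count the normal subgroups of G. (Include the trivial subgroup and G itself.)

9

G has 48 subgroups. Checking conjugation-invariance by order — order 1: 1/1 normal; order 2: 1/21 normal; order 4: 1/11 normal; order 5: 1/1 normal; order 8: 0/5 normal; order 10: 1/5 normal; order 20: 3/3 normal; order 40: 1/1 normal.
Total normal subgroups: 9.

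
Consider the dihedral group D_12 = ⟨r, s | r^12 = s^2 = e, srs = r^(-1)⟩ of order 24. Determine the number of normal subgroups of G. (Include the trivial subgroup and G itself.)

G has 34 subgroups. Checking conjugation-invariance by order — order 1: 1/1 normal; order 2: 1/13 normal; order 3: 1/1 normal; order 4: 1/7 normal; order 6: 1/5 normal; order 8: 0/3 normal; order 12: 3/3 normal; order 24: 1/1 normal.
Total normal subgroups: 9.

9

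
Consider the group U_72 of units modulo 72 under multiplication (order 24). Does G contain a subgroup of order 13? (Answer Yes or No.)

No

13 does not divide |G| = 24, so by Lagrange no subgroup of order 13 exists.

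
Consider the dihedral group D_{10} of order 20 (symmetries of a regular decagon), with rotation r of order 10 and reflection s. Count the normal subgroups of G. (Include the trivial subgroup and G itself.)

7

G has 22 subgroups. Checking conjugation-invariance by order — order 1: 1/1 normal; order 2: 1/11 normal; order 4: 0/5 normal; order 5: 1/1 normal; order 10: 3/3 normal; order 20: 1/1 normal.
Total normal subgroups: 7.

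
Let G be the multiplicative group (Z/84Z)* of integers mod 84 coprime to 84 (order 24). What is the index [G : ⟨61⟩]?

4

|⟨61⟩| = 6 and |G| = 24.
By Lagrange, [G : H] = |G|/|H| = 24/6 = 4.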